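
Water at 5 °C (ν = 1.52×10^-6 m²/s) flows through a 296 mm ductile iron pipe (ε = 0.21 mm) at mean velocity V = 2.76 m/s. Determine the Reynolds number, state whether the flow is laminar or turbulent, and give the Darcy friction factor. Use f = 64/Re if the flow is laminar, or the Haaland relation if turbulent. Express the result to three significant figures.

Re = VD/ν = 2.760·0.296/1.52×10^-6 = 5.37×10^5
Re > 4000 → turbulent; ε/D = 7.09×10^-4
Haaland: f = 0.01875

Re ≈ 5.37×10^5; turbulent; f ≈ 0.0187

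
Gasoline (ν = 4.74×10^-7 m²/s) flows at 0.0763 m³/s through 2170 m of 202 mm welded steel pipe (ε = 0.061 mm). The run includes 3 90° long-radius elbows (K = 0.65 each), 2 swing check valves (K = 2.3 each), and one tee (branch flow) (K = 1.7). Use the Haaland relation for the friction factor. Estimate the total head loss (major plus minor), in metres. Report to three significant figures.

V = 4Q/(πD²) = 2.381 m/s; V²/2g = 0.2889 m
Re = 1.01×10^6, ε/D = 3.02×10^-4 → f = 0.01561 (Haaland)
Major: h_f = f(L/D)·V²/2g = 0.01561·10743·0.2889 = 48.45 m
Minor: ΣK = 8.25; h_m = ΣK·V²/2g = 2.384 m
Total H_L = 48.45 + 2.384 = 50.84 m

H_L ≈ 50.8 m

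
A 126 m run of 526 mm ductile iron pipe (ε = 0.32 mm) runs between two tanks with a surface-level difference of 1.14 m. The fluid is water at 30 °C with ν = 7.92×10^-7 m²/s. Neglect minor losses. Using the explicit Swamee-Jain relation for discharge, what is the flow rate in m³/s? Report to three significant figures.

Swamee-Jain (Type II): Q = -0.965·√(gD⁵h_f/L)·ln[ε/(3.7D) + √(3.17ν²L/(gD³h_f))]
√(gD⁵h_f/L) = √(9.81·0.526⁵·1.14/126) = 0.05978
ε/(3.7D) = 1.64×10^-4; √(3.17ν²L/(gD³h_f)) = 1.24×10^-5
Q = -0.965·0.05978·ln(1.768×10^-4) = 0.4985 m³/s
Check: V = 2.29 m/s, Re = 1.52×10^6, f = 0.01783, h_f = 1.15 m ≈ 1.14 m ✓

Q ≈ 0.498 m³/s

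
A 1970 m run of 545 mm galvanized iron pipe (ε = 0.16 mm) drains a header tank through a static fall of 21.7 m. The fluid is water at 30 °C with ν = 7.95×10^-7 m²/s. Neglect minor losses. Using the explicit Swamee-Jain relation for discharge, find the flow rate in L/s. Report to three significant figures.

Q ≈ 648 L/s

Swamee-Jain (Type II): Q = -0.965·√(gD⁵h_f/L)·ln[ε/(3.7D) + √(3.17ν²L/(gD³h_f))]
√(gD⁵h_f/L) = √(9.81·0.545⁵·21.7/1970) = 0.07208
ε/(3.7D) = 7.93×10^-5; √(3.17ν²L/(gD³h_f)) = 1.07×10^-5
Q = -0.965·0.07208·ln(9.005×10^-5) = 0.6479 m³/s
Check: V = 2.78 m/s, Re = 1.90×10^6, f = 0.01535, h_f = 21.8 m ≈ 21.7 m ✓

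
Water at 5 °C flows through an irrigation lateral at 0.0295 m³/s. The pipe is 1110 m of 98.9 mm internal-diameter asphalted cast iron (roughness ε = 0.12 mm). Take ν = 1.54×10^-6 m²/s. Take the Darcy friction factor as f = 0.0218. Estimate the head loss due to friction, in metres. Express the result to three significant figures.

V = 4Q/(πD²) = 4·0.0295/(π·0.0989²) = 3.840 m/s
h_f = f(L/D)V²/(2g) = 0.02180·(1110/0.0989)·3.840²/(2·9.81) = 183.9 m

h_f ≈ 184 m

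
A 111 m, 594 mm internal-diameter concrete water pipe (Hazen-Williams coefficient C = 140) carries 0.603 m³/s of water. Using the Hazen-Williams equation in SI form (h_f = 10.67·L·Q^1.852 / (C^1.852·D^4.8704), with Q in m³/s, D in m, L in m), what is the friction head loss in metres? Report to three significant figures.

h_f = 10.67·111·0.603^1.852 / (140^1.852·0.594^4.8704) = 0.6220 m

h_f ≈ 0.622 m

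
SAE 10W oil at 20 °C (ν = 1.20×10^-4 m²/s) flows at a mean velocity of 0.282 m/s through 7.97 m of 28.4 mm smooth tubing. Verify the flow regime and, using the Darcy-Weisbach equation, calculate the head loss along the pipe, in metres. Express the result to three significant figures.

h_f ≈ 1.09 m

Re = VD/ν = 0.282·0.02840/1.20×10^-4 = 66.7 → laminar (Re < 2300)
f = 64/Re = 0.9589
h_f = f(L/D)V²/(2g) = 0.9589·(7.97/0.02840)·0.282²/(2·9.81) = 1.091 m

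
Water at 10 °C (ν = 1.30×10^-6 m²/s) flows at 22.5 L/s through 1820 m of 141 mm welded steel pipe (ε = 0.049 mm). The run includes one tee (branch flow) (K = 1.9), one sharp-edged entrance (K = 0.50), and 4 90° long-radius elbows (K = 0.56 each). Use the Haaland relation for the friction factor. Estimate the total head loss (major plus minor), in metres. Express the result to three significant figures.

V = 4Q/(πD²) = 1.441 m/s; V²/2g = 0.1058 m
Re = 1.56×10^5, ε/D = 3.48×10^-4 → f = 0.01829 (Haaland)
Major: h_f = f(L/D)·V²/2g = 0.01829·12908·0.1058 = 24.99 m
Minor: ΣK = 4.64; h_m = ΣK·V²/2g = 0.4911 m
Total H_L = 24.99 + 0.4911 = 25.48 m

H_L ≈ 25.5 m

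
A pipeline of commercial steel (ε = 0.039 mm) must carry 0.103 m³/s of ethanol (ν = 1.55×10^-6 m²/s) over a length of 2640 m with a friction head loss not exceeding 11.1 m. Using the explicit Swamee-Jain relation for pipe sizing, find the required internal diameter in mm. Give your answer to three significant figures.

D ≈ 323 mm

Swamee-Jain (Type III): D = 0.66·[ε^1.25·(LQ²/(gh_f))^4.75 + ν·Q^9.4·(L/(gh_f))^5.2]^0.04
LQ²/(gh_f) = 0.2572; L/(gh_f) = 24.24
Term 1 = ε^1.25·(…)^4.75 = 4.87×10^-9; Term 2 = ν·Q^9.4·(…)^5.2 = 1.29×10^-8
D = 0.66·(4.87×10^-9 + 1.29×10^-8)^0.04 = 0.3233 m = 323 mm
Check: V = 1.26 m/s, Re = 2.62×10^5, f = 0.01592, h_f = 10.4 m ≈ 11.1 m ✓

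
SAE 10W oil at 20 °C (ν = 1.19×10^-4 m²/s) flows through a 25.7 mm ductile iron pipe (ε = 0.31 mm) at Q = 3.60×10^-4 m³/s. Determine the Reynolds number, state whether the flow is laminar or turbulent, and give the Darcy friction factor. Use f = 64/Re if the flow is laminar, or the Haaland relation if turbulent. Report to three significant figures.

V = 4Q/(πD²) = 0.6940 m/s
Re = VD/ν = 0.6940·0.0257/1.19×10^-4 = 150
Re < 2300 → laminar → f = 64/Re = 0.4270

Re ≈ 150; laminar; f = 64/Re ≈ 0.427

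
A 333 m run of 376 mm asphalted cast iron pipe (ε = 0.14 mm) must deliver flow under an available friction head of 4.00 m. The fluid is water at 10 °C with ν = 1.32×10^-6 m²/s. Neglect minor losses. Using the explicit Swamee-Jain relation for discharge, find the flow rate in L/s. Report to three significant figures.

Q ≈ 257 L/s

Swamee-Jain (Type II): Q = -0.965·√(gD⁵h_f/L)·ln[ε/(3.7D) + √(3.17ν²L/(gD³h_f))]
√(gD⁵h_f/L) = √(9.81·0.376⁵·4.00/333) = 0.02976
ε/(3.7D) = 1.01×10^-4; √(3.17ν²L/(gD³h_f)) = 2.97×10^-5
Q = -0.965·0.02976·ln(1.303×10^-4) = 0.2569 m³/s
Check: V = 2.31 m/s, Re = 6.59×10^5, f = 0.01666, h_f = 4.03 m ≈ 4.00 m ✓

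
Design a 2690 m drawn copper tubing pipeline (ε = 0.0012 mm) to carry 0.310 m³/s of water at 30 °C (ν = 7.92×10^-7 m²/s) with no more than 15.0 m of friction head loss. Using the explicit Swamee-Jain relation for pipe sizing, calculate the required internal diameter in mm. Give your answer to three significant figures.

Swamee-Jain (Type III): D = 0.66·[ε^1.25·(LQ²/(gh_f))^4.75 + ν·Q^9.4·(L/(gh_f))^5.2]^0.04
LQ²/(gh_f) = 1.757; L/(gh_f) = 18.28
Term 1 = ε^1.25·(…)^4.75 = 5.77×10^-7; Term 2 = ν·Q^9.4·(…)^5.2 = 4.79×10^-5
D = 0.66·(5.77×10^-7 + 4.79×10^-5)^0.04 = 0.4436 m = 444 mm
Check: V = 2.01 m/s, Re = 1.12×10^6, f = 0.01146, h_f = 14.3 m ≈ 15.0 m ✓

D ≈ 444 mm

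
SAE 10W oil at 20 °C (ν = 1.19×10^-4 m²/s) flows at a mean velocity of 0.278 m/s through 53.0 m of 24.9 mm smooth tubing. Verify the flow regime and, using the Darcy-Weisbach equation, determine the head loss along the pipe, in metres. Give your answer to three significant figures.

h_f ≈ 9.22 m

Re = VD/ν = 0.278·0.02490/1.19×10^-4 = 58.2 → laminar (Re < 2300)
f = 64/Re = 1.100
h_f = f(L/D)V²/(2g) = 1.100·(53.0/0.02490)·0.278²/(2·9.81) = 9.225 m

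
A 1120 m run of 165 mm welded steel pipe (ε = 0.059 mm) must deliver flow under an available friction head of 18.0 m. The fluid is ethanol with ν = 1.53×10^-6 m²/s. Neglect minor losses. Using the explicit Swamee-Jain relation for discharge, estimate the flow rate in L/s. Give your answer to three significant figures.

Swamee-Jain (Type II): Q = -0.965·√(gD⁵h_f/L)·ln[ε/(3.7D) + √(3.17ν²L/(gD³h_f))]
√(gD⁵h_f/L) = √(9.81·0.165⁵·18.0/1120) = 0.004391
ε/(3.7D) = 9.66×10^-5; √(3.17ν²L/(gD³h_f)) = 1.02×10^-4
Q = -0.965·0.004391·ln(1.990×10^-4) = 0.03611 m³/s
Check: V = 1.69 m/s, Re = 1.82×10^5, f = 0.01832, h_f = 18.1 m ≈ 18.0 m ✓

Q ≈ 36.1 L/s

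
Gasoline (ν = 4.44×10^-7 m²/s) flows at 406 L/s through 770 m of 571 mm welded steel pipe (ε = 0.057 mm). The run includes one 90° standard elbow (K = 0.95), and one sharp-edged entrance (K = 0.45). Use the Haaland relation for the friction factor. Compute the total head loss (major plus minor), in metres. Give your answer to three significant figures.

V = 4Q/(πD²) = 1.585 m/s; V²/2g = 0.1281 m
Re = 2.04×10^6, ε/D = 9.98×10^-5 → f = 0.01272 (Haaland)
Major: h_f = f(L/D)·V²/2g = 0.01272·1349·0.1281 = 2.198 m
Minor: ΣK = 1.40; h_m = ΣK·V²/2g = 0.1794 m
Total H_L = 2.198 + 0.1794 = 2.377 m

H_L ≈ 2.38 m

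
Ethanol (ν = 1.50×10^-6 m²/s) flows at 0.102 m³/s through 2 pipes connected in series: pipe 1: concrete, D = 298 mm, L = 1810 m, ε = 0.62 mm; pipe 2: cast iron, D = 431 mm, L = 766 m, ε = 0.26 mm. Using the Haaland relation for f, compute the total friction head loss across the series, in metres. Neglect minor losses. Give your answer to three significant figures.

Pipe 1: V = 1.462 m/s, Re = 2.91×10^5, ε/D = 0.00208, f = 0.02425, h_1 = f(L/D)V²/2g = 16.06 m
Pipe 2: V = 0.6991 m/s, Re = 2.01×10^5, ε/D = 6.03×10^-4, f = 0.01916, h_2 = f(L/D)V²/2g = 0.8481 m
Series → Q common, losses add: H = Σh = 16.90 m

H ≈ 16.9 m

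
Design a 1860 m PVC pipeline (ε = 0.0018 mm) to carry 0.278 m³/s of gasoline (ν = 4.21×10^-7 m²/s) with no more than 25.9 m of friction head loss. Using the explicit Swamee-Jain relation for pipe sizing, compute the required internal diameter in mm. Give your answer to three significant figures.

D ≈ 344 mm

Swamee-Jain (Type III): D = 0.66·[ε^1.25·(LQ²/(gh_f))^4.75 + ν·Q^9.4·(L/(gh_f))^5.2]^0.04
LQ²/(gh_f) = 0.5658; L/(gh_f) = 7.321
Term 1 = ε^1.25·(…)^4.75 = 4.41×10^-9; Term 2 = ν·Q^9.4·(…)^5.2 = 7.83×10^-8
D = 0.66·(4.41×10^-9 + 7.83×10^-8)^0.04 = 0.3438 m = 344 mm
Check: V = 3.00 m/s, Re = 2.45×10^6, f = 0.01027, h_f = 25.4 m ≈ 25.9 m ✓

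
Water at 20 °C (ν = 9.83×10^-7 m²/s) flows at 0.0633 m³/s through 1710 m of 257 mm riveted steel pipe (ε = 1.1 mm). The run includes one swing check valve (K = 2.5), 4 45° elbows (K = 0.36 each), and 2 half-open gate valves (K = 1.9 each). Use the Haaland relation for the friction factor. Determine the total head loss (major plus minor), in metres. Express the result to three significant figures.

V = 4Q/(πD²) = 1.220 m/s; V²/2g = 0.07589 m
Re = 3.19×10^5, ε/D = 0.00428 → f = 0.02935 (Haaland)
Major: h_f = f(L/D)·V²/2g = 0.02935·6654·0.07589 = 14.82 m
Minor: ΣK = 7.74; h_m = ΣK·V²/2g = 0.5874 m
Total H_L = 14.82 + 0.5874 = 15.41 m

H_L ≈ 15.4 m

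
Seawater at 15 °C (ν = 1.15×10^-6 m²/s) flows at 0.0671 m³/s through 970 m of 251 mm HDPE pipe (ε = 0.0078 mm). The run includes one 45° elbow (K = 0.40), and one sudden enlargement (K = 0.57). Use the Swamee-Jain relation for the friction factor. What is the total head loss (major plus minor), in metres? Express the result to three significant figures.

V = 4Q/(πD²) = 1.356 m/s; V²/2g = 0.09373 m
Re = 2.96×10^5, ε/D = 3.11×10^-5 → f = 0.01476 (Swamee-Jain)
Major: h_f = f(L/D)·V²/2g = 0.01476·3865·0.09373 = 5.348 m
Minor: ΣK = 0.970; h_m = ΣK·V²/2g = 0.09092 m
Total H_L = 5.348 + 0.09092 = 5.439 m

H_L ≈ 5.44 m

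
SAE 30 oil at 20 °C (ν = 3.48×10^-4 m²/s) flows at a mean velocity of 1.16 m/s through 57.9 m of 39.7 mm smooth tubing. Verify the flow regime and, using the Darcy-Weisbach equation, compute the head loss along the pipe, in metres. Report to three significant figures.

Re = VD/ν = 1.16·0.03970/3.48×10^-4 = 132 → laminar (Re < 2300)
f = 64/Re = 0.4836
h_f = f(L/D)V²/(2g) = 0.4836·(57.9/0.03970)·1.16²/(2·9.81) = 48.37 m

h_f ≈ 48.4 m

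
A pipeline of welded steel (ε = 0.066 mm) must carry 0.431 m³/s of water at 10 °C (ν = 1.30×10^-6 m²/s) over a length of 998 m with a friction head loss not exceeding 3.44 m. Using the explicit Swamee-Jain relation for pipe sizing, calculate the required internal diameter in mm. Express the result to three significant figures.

D ≈ 581 mm

Swamee-Jain (Type III): D = 0.66·[ε^1.25·(LQ²/(gh_f))^4.75 + ν·Q^9.4·(L/(gh_f))^5.2]^0.04
LQ²/(gh_f) = 5.494; L/(gh_f) = 29.57
Term 1 = ε^1.25·(…)^4.75 = 0.0194; Term 2 = ν·Q^9.4·(…)^5.2 = 0.0212
D = 0.66·(0.0194 + 0.0212)^0.04 = 0.5806 m = 581 mm
Check: V = 1.63 m/s, Re = 7.27×10^5, f = 0.01408, h_f = 3.27 m ≈ 3.44 m ✓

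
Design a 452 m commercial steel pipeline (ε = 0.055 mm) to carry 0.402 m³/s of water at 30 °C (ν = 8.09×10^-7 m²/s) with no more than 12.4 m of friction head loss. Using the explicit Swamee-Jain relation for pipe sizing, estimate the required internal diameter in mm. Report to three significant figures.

Swamee-Jain (Type III): D = 0.66·[ε^1.25·(LQ²/(gh_f))^4.75 + ν·Q^9.4·(L/(gh_f))^5.2]^0.04
LQ²/(gh_f) = 0.6005; L/(gh_f) = 3.716
Term 1 = ε^1.25·(…)^4.75 = 4.20×10^-7; Term 2 = ν·Q^9.4·(…)^5.2 = 1.42×10^-7
D = 0.66·(4.20×10^-7 + 1.42×10^-7)^0.04 = 0.3711 m = 371 mm
Check: V = 3.72 m/s, Re = 1.70×10^6, f = 0.01374, h_f = 11.8 m ≈ 12.4 m ✓

D ≈ 371 mm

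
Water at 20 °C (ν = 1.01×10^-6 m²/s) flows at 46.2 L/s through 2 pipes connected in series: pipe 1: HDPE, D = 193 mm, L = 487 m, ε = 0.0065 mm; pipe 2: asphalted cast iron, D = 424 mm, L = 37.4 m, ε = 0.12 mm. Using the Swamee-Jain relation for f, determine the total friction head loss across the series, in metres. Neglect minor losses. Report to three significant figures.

Pipe 1: V = 1.579 m/s, Re = 3.02×10^5, ε/D = 3.37×10^-5, f = 0.01475, h_1 = f(L/D)V²/2g = 4.729 m
Pipe 2: V = 0.3272 m/s, Re = 1.37×10^5, ε/D = 2.83×10^-4, f = 0.01854, h_2 = f(L/D)V²/2g = 0.008925 m
Series → Q common, losses add: H = Σh = 4.738 m

H ≈ 4.74 m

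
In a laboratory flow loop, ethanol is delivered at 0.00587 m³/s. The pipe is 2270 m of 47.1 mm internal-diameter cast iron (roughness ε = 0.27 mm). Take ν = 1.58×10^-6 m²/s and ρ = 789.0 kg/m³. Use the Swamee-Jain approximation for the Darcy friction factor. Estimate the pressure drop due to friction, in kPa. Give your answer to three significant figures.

Δp ≈ 7070 kPa

V = 4Q/(πD²) = 4·0.00587/(π·0.0471²) = 3.369 m/s
Re = VD/ν = 3.369·0.0471/1.58×10^-6 = 1.00×10^5 → turbulent
ε/D = 0.27/47.1 = 0.00573
Swamee-Jain: f = 0.03277
h_f = f(L/D)V²/(2g) = 0.03277·(2270/0.0471)·3.369²/(2·9.81) = 913.8 m
Δp = ρg·h_f = 789.0·9.81·913.8 = 7073 kPa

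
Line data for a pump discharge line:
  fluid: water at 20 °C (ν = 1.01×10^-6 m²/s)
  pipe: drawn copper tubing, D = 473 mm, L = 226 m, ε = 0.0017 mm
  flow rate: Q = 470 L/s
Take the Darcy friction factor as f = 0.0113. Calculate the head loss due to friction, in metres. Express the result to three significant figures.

h_f ≈ 1.97 m

V = 4Q/(πD²) = 4·0.470/(π·0.473²) = 2.675 m/s
h_f = f(L/D)V²/(2g) = 0.01130·(226/0.473)·2.675²/(2·9.81) = 1.969 m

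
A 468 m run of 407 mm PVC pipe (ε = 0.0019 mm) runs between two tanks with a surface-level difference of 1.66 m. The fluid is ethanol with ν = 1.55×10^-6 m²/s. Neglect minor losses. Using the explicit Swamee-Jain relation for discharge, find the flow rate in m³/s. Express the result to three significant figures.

Swamee-Jain (Type II): Q = -0.965·√(gD⁵h_f/L)·ln[ε/(3.7D) + √(3.17ν²L/(gD³h_f))]
√(gD⁵h_f/L) = √(9.81·0.407⁵·1.66/468) = 0.01971
ε/(3.7D) = 1.26×10^-6; √(3.17ν²L/(gD³h_f)) = 5.70×10^-5
Q = -0.965·0.01971·ln(5.824×10^-5) = 0.1855 m³/s
Check: V = 1.43 m/s, Re = 3.74×10^5, f = 0.01386, h_f = 1.65 m ≈ 1.66 m ✓

Q ≈ 0.185 m³/s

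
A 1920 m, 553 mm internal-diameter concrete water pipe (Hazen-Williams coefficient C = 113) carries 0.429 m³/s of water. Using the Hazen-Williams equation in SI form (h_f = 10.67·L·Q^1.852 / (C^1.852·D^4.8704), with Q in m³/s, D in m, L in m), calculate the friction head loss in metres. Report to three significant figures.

h_f = 10.67·1920·0.429^1.852 / (113^1.852·0.553^4.8704) = 12.06 m

h_f ≈ 12.1 m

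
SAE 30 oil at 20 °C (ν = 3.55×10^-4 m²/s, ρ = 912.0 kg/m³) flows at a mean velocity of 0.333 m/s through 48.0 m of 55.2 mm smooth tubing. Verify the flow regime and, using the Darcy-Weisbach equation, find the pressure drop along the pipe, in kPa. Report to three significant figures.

Δp ≈ 54.3 kPa

Re = VD/ν = 0.333·0.05520/3.55×10^-4 = 51.8 → laminar (Re < 2300)
f = 64/Re = 1.236
h_f = f(L/D)V²/(2g) = 1.236·(48.0/0.05520)·0.333²/(2·9.81) = 6.075 m
Δp = ρg·h_f = 912.0·9.81·6.075 = 54.35 kPa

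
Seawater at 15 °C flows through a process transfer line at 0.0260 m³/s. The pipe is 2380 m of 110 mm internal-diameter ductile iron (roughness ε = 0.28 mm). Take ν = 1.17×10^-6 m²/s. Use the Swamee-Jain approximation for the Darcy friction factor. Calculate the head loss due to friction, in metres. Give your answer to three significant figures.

V = 4Q/(πD²) = 4·0.0260/(π·0.110²) = 2.736 m/s
Re = VD/ν = 2.736·0.110/1.17×10^-6 = 2.57×10^5 → turbulent
ε/D = 0.28/110 = 0.00255
Swamee-Jain: f = 0.02575
h_f = f(L/D)V²/(2g) = 0.02575·(2380/0.110)·2.736²/(2·9.81) = 212.5 m

h_f ≈ 213 m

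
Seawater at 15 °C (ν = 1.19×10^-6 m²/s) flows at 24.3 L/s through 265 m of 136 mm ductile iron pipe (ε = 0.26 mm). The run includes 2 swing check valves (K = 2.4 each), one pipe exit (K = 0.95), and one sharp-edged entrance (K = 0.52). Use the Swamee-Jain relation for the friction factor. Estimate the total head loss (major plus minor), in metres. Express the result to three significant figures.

H_L ≈ 7.64 m

V = 4Q/(πD²) = 1.673 m/s; V²/2g = 0.1426 m
Re = 1.91×10^5, ε/D = 0.00191 → f = 0.02428 (Swamee-Jain)
Major: h_f = f(L/D)·V²/2g = 0.02428·1949·0.1426 = 6.747 m
Minor: ΣK = 6.27; h_m = ΣK·V²/2g = 0.8942 m
Total H_L = 6.747 + 0.8942 = 7.641 m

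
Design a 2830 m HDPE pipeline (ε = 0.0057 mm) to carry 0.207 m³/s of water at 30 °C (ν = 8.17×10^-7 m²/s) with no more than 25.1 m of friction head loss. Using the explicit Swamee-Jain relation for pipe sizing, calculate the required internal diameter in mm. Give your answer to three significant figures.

Swamee-Jain (Type III): D = 0.66·[ε^1.25·(LQ²/(gh_f))^4.75 + ν·Q^9.4·(L/(gh_f))^5.2]^0.04
LQ²/(gh_f) = 0.4925; L/(gh_f) = 11.49
Term 1 = ε^1.25·(…)^4.75 = 9.63×10^-9; Term 2 = ν·Q^9.4·(…)^5.2 = 9.92×10^-8
D = 0.66·(9.63×10^-9 + 9.92×10^-8)^0.04 = 0.3476 m = 348 mm
Check: V = 2.18 m/s, Re = 9.28×10^5, f = 0.01213, h_f = 24.0 m ≈ 25.1 m ✓

D ≈ 348 mm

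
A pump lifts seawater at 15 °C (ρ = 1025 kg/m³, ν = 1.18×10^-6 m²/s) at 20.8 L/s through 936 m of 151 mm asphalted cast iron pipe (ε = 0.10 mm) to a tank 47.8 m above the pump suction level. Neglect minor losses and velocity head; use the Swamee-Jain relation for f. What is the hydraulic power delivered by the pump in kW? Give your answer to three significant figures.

P_hyd ≈ 11.8 kW

V = 4Q/(πD²) = 1.162 m/s; Re = 1.49×10^5; ε/D = 6.62×10^-4; f = 0.02024
h_f = f(L/D)V²/2g = 8.628 m
Total head H = z + h_f = 47.8 + 8.628 = 56.43 m
P_hyd = ρgQH = 1025·9.81·0.0208·56.43 = 11.80 kW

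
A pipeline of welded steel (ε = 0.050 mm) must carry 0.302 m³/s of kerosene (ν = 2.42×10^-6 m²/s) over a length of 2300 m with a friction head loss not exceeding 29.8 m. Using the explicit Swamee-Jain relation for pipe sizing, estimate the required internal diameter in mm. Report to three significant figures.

D ≈ 393 mm

Swamee-Jain (Type III): D = 0.66·[ε^1.25·(LQ²/(gh_f))^4.75 + ν·Q^9.4·(L/(gh_f))^5.2]^0.04
LQ²/(gh_f) = 0.7176; L/(gh_f) = 7.868
Term 1 = ε^1.25·(…)^4.75 = 8.69×10^-7; Term 2 = ν·Q^9.4·(…)^5.2 = 1.43×10^-6
D = 0.66·(8.69×10^-7 + 1.43×10^-6)^0.04 = 0.3926 m = 393 mm
Check: V = 2.49 m/s, Re = 4.05×10^5, f = 0.01513, h_f = 28.1 m ≈ 29.8 m ✓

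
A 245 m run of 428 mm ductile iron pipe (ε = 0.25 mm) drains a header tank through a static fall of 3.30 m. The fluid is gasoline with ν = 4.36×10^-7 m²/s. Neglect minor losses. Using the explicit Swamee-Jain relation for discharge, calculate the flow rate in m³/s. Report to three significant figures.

Swamee-Jain (Type II): Q = -0.965·√(gD⁵h_f/L)·ln[ε/(3.7D) + √(3.17ν²L/(gD³h_f))]
√(gD⁵h_f/L) = √(9.81·0.428⁵·3.30/245) = 0.04356
ε/(3.7D) = 1.58×10^-4; √(3.17ν²L/(gD³h_f)) = 7.63×10^-6
Q = -0.965·0.04356·ln(1.655×10^-4) = 0.3660 m³/s
Check: V = 2.54 m/s, Re = 2.50×10^6, f = 0.01754, h_f = 3.31 m ≈ 3.30 m ✓

Q ≈ 0.366 m³/s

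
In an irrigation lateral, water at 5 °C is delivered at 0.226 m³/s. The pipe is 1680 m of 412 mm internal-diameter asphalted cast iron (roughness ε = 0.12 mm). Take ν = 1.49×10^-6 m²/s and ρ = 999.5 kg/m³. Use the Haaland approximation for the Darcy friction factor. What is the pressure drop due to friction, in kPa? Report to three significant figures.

Δp ≈ 94.6 kPa

V = 4Q/(πD²) = 4·0.226/(π·0.412²) = 1.695 m/s
Re = VD/ν = 1.695·0.412/1.49×10^-6 = 4.69×10^5 → turbulent
ε/D = 0.12/412 = 2.91×10^-4
Haaland: f = 0.01615
h_f = f(L/D)V²/(2g) = 0.01615·(1680/0.412)·1.695²/(2·9.81) = 9.648 m
Δp = ρg·h_f = 999.5·9.81·9.648 = 94.60 kPa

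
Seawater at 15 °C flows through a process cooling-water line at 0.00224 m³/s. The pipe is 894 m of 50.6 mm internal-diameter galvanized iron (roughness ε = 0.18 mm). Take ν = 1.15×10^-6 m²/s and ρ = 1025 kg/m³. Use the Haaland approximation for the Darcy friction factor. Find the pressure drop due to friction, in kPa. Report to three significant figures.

V = 4Q/(πD²) = 4·0.00224/(π·0.0506²) = 1.114 m/s
Re = VD/ν = 1.114·0.0506/1.15×10^-6 = 4.90×10^4 → turbulent
ε/D = 0.18/50.6 = 0.00356
Haaland: f = 0.02958
h_f = f(L/D)V²/(2g) = 0.02958·(894/0.0506)·1.114²/(2·9.81) = 33.05 m
Δp = ρg·h_f = 1025·9.81·33.05 = 332.3 kPa

Δp ≈ 332 kPa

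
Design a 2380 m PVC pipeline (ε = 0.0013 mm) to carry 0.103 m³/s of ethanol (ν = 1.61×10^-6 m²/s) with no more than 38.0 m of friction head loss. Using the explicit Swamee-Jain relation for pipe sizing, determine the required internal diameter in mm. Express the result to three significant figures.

D ≈ 242 mm

Swamee-Jain (Type III): D = 0.66·[ε^1.25·(LQ²/(gh_f))^4.75 + ν·Q^9.4·(L/(gh_f))^5.2]^0.04
LQ²/(gh_f) = 0.06773; L/(gh_f) = 6.384
Term 1 = ε^1.25·(…)^4.75 = 1.23×10^-13; Term 2 = ν·Q^9.4·(…)^5.2 = 1.30×10^-11
D = 0.66·(1.23×10^-13 + 1.30×10^-11)^0.04 = 0.2423 m = 242 mm
Check: V = 2.23 m/s, Re = 3.36×10^5, f = 0.01414, h_f = 35.4 m ≈ 38.0 m ✓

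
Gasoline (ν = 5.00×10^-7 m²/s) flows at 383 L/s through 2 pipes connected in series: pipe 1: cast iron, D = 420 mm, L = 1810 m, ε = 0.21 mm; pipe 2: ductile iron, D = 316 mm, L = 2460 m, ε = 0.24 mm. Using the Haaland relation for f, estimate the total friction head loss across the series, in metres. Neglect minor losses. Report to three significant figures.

Pipe 1: V = 2.764 m/s, Re = 2.32×10^6, ε/D = 5.00×10^-4, f = 0.01693, h_1 = f(L/D)V²/2g = 28.41 m
Pipe 2: V = 4.884 m/s, Re = 3.09×10^6, ε/D = 7.59×10^-4, f = 0.01853, h_2 = f(L/D)V²/2g = 175.3 m
Series → Q common, losses add: H = Σh = 203.7 m

H ≈ 204 m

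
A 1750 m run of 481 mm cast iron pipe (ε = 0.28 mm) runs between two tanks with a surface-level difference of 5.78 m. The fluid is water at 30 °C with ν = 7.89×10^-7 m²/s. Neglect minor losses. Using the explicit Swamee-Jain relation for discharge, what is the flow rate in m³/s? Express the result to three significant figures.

Swamee-Jain (Type II): Q = -0.965·√(gD⁵h_f/L)·ln[ε/(3.7D) + √(3.17ν²L/(gD³h_f))]
√(gD⁵h_f/L) = √(9.81·0.481⁵·5.78/1750) = 0.02888
ε/(3.7D) = 1.57×10^-4; √(3.17ν²L/(gD³h_f)) = 2.34×10^-5
Q = -0.965·0.02888·ln(1.807×10^-4) = 0.2402 m³/s
Check: V = 1.32 m/s, Re = 8.06×10^5, f = 0.01794, h_f = 5.81 m ≈ 5.78 m ✓

Q ≈ 0.240 m³/s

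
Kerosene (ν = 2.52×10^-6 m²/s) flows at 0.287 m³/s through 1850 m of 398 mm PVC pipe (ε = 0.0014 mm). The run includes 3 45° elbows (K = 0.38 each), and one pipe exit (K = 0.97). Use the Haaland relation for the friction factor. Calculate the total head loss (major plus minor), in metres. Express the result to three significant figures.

H_L ≈ 18.1 m

V = 4Q/(πD²) = 2.307 m/s; V²/2g = 0.2712 m
Re = 3.64×10^5, ε/D = 3.52×10^-6 → f = 0.01387 (Haaland)
Major: h_f = f(L/D)·V²/2g = 0.01387·4648·0.2712 = 17.48 m
Minor: ΣK = 2.11; h_m = ΣK·V²/2g = 0.5723 m
Total H_L = 17.48 + 0.5723 = 18.05 m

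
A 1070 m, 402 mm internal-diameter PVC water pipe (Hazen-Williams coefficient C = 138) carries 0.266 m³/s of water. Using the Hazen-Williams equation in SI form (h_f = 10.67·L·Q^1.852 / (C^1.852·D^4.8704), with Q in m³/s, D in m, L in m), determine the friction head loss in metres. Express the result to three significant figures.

h_f = 10.67·1070·0.266^1.852 / (138^1.852·0.402^4.8704) = 9.056 m

h_f ≈ 9.06 m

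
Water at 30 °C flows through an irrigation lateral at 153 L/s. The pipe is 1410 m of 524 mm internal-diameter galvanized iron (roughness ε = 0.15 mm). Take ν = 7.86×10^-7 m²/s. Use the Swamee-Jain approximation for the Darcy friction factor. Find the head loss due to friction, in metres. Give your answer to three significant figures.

V = 4Q/(πD²) = 4·0.153/(π·0.524²) = 0.7095 m/s
Re = VD/ν = 0.7095·0.524/7.86×10^-7 = 4.73×10^5 → turbulent
ε/D = 0.15/524 = 2.86×10^-4
Swamee-Jain: f = 0.01633
h_f = f(L/D)V²/(2g) = 0.01633·(1410/0.524)·0.7095²/(2·9.81) = 1.127 m

h_f ≈ 1.13 m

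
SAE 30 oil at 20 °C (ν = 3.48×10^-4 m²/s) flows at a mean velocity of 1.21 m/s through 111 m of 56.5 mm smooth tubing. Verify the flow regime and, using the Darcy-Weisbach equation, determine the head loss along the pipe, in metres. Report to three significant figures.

Re = VD/ν = 1.21·0.05650/3.48×10^-4 = 196 → laminar (Re < 2300)
f = 64/Re = 0.3258
h_f = f(L/D)V²/(2g) = 0.3258·(111/0.05650)·1.21²/(2·9.81) = 47.76 m

h_f ≈ 47.8 m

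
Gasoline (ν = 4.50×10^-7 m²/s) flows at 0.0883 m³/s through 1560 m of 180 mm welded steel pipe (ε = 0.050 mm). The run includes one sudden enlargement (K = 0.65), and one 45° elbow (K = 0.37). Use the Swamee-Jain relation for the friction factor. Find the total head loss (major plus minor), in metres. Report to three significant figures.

H_L ≈ 82.3 m

V = 4Q/(πD²) = 3.470 m/s; V²/2g = 0.6137 m
Re = 1.39×10^6, ε/D = 2.78×10^-4 → f = 0.01535 (Swamee-Jain)
Major: h_f = f(L/D)·V²/2g = 0.01535·8667·0.6137 = 81.64 m
Minor: ΣK = 1.02; h_m = ΣK·V²/2g = 0.6260 m
Total H_L = 81.64 + 0.6260 = 82.26 m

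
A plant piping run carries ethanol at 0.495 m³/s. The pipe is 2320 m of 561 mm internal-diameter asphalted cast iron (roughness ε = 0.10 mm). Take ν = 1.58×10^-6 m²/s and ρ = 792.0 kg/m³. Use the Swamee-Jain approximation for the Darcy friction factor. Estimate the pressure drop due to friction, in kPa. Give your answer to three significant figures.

Δp ≈ 97.6 kPa

V = 4Q/(πD²) = 4·0.495/(π·0.561²) = 2.003 m/s
Re = VD/ν = 2.003·0.561/1.58×10^-6 = 7.11×10^5 → turbulent
ε/D = 0.10/561 = 1.78×10^-4
Swamee-Jain: f = 0.01486
h_f = f(L/D)V²/(2g) = 0.01486·(2320/0.561)·2.003²/(2·9.81) = 12.56 m
Δp = ρg·h_f = 792.0·9.81·12.56 = 97.62 kPa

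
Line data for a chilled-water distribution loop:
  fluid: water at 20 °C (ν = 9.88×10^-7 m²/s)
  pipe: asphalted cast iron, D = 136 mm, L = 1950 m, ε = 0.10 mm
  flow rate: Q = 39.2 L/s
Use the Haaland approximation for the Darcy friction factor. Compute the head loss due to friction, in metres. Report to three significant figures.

h_f ≈ 102 m

V = 4Q/(πD²) = 4·0.0392/(π·0.136²) = 2.698 m/s
Re = VD/ν = 2.698·0.136/9.88×10^-7 = 3.71×10^5 → turbulent
ε/D = 0.10/136 = 7.35×10^-4
Haaland: f = 0.01914
h_f = f(L/D)V²/(2g) = 0.01914·(1950/0.136)·2.698²/(2·9.81) = 101.8 m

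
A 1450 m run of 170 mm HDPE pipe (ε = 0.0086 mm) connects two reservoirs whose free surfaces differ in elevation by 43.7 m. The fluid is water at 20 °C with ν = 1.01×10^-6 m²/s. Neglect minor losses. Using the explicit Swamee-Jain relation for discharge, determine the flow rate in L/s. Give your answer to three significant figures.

Swamee-Jain (Type II): Q = -0.965·√(gD⁵h_f/L)·ln[ε/(3.7D) + √(3.17ν²L/(gD³h_f))]
√(gD⁵h_f/L) = √(9.81·0.170⁵·43.7/1450) = 0.006479
ε/(3.7D) = 1.37×10^-5; √(3.17ν²L/(gD³h_f)) = 4.72×10^-5
Q = -0.965·0.006479·ln(6.086×10^-5) = 0.06069 m³/s
Check: V = 2.67 m/s, Re = 4.50×10^5, f = 0.01405, h_f = 43.7 m ≈ 43.7 m ✓

Q ≈ 60.7 L/s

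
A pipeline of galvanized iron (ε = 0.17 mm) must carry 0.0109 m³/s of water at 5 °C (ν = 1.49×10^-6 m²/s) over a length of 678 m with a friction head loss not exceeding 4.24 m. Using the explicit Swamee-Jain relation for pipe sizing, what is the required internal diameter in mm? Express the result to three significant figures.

Swamee-Jain (Type III): D = 0.66·[ε^1.25·(LQ²/(gh_f))^4.75 + ν·Q^9.4·(L/(gh_f))^5.2]^0.04
LQ²/(gh_f) = 0.001937; L/(gh_f) = 16.30
Term 1 = ε^1.25·(…)^4.75 = 2.52×10^-18; Term 2 = ν·Q^9.4·(…)^5.2 = 1.07×10^-18
D = 0.66·(2.52×10^-18 + 1.07×10^-18)^0.04 = 0.1324 m = 132 mm
Check: V = 0.792 m/s, Re = 7.04×10^4, f = 0.02404, h_f = 3.94 m ≈ 4.24 m ✓

D ≈ 132 mm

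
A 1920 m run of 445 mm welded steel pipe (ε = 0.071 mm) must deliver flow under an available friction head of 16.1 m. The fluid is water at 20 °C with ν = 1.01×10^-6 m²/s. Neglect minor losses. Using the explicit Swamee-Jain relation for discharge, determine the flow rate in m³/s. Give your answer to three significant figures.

Swamee-Jain (Type II): Q = -0.965·√(gD⁵h_f/L)·ln[ε/(3.7D) + √(3.17ν²L/(gD³h_f))]
√(gD⁵h_f/L) = √(9.81·0.445⁵·16.1/1920) = 0.03789
ε/(3.7D) = 4.31×10^-5; √(3.17ν²L/(gD³h_f)) = 2.11×10^-5
Q = -0.965·0.03789·ln(6.424×10^-5) = 0.3529 m³/s
Check: V = 2.27 m/s, Re = 1.00×10^6, f = 0.01430, h_f = 16.2 m ≈ 16.1 m ✓

Q ≈ 0.353 m³/s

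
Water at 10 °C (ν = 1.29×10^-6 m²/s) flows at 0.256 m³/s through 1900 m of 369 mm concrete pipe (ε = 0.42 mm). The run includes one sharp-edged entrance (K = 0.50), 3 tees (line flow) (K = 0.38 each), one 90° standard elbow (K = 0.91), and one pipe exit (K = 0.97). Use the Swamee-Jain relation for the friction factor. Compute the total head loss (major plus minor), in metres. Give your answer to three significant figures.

V = 4Q/(πD²) = 2.394 m/s; V²/2g = 0.2921 m
Re = 6.85×10^5, ε/D = 0.00114 → f = 0.02078 (Swamee-Jain)
Major: h_f = f(L/D)·V²/2g = 0.02078·5149·0.2921 = 31.25 m
Minor: ΣK = 3.52; h_m = ΣK·V²/2g = 1.028 m
Total H_L = 31.25 + 1.028 = 32.27 m

H_L ≈ 32.3 m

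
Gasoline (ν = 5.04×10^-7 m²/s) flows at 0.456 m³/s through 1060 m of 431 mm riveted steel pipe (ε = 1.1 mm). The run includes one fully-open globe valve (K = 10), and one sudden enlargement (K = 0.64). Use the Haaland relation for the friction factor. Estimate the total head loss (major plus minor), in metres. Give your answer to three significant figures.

V = 4Q/(πD²) = 3.126 m/s; V²/2g = 0.4979 m
Re = 2.67×10^6, ε/D = 0.00255 → f = 0.02512 (Haaland)
Major: h_f = f(L/D)·V²/2g = 0.02512·2459·0.4979 = 30.76 m
Minor: ΣK = 10.6; h_m = ΣK·V²/2g = 5.298 m
Total H_L = 30.76 + 5.298 = 36.05 m

H_L ≈ 36.1 m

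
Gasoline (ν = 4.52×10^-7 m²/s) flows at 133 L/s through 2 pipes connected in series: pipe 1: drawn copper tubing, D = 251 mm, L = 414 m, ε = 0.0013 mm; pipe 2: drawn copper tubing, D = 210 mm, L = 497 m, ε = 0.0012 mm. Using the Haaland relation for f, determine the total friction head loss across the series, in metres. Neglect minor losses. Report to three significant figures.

H ≈ 25.7 m

Pipe 1: V = 2.688 m/s, Re = 1.49×10^6, ε/D = 5.18×10^-6, f = 0.01096, h_1 = f(L/D)V²/2g = 6.658 m
Pipe 2: V = 3.840 m/s, Re = 1.78×10^6, ε/D = 5.71×10^-6, f = 0.01069, h_2 = f(L/D)V²/2g = 19.00 m
Series → Q common, losses add: H = Σh = 25.66 m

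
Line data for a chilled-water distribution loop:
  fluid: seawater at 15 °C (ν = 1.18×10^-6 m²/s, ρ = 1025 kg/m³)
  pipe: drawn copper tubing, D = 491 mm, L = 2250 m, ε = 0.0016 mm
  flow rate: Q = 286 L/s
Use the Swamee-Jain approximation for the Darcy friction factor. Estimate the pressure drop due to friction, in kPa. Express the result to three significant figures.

Δp ≈ 67.7 kPa

V = 4Q/(πD²) = 4·0.286/(π·0.491²) = 1.510 m/s
Re = VD/ν = 1.510·0.491/1.18×10^-6 = 6.29×10^5 → turbulent
ε/D = 0.0016/491 = 3.26×10^-6
Swamee-Jain: f = 0.01263
h_f = f(L/D)V²/(2g) = 0.01263·(2250/0.491)·1.510²/(2·9.81) = 6.731 m
Δp = ρg·h_f = 1025·9.81·6.731 = 67.69 kPa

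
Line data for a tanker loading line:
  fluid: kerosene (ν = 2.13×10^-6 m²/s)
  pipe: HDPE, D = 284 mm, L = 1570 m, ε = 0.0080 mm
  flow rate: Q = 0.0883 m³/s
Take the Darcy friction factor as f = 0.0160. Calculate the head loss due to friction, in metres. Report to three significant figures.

V = 4Q/(πD²) = 4·0.0883/(π·0.284²) = 1.394 m/s
h_f = f(L/D)V²/(2g) = 0.01600·(1570/0.284)·1.394²/(2·9.81) = 8.759 m

h_f ≈ 8.76 m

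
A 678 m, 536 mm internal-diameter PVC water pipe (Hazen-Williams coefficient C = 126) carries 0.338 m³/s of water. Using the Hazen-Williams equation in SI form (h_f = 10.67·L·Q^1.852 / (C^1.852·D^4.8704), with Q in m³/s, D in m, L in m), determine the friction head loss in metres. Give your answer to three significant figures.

h_f = 10.67·678·0.338^1.852 / (126^1.852·0.536^4.8704) = 2.607 m

h_f ≈ 2.61 m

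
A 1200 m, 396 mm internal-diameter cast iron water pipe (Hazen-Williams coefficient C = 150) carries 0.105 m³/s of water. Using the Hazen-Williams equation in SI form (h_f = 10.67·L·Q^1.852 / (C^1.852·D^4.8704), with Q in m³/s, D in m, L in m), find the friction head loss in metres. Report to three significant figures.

h_f = 10.67·1200·0.105^1.852 / (150^1.852·0.396^4.8704) = 1.674 m

h_f ≈ 1.67 m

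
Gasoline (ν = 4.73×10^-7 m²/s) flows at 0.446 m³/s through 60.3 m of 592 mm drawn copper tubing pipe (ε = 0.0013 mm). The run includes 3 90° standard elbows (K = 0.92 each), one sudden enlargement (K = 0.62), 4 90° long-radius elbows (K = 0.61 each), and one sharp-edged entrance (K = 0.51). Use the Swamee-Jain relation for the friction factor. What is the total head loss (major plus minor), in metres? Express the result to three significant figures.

V = 4Q/(πD²) = 1.620 m/s; V²/2g = 0.1338 m
Re = 2.03×10^6, ε/D = 2.20×10^-6 → f = 0.01043 (Swamee-Jain)
Major: h_f = f(L/D)·V²/2g = 0.01043·101.9·0.1338 = 0.1421 m
Minor: ΣK = 6.33; h_m = ΣK·V²/2g = 0.8470 m
Total H_L = 0.1421 + 0.8470 = 0.9892 m

H_L ≈ 0.989 m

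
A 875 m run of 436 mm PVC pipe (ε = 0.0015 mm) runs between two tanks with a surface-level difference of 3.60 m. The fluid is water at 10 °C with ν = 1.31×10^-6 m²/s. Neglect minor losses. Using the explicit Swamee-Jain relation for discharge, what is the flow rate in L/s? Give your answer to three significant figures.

Q ≈ 246 L/s

Swamee-Jain (Type II): Q = -0.965·√(gD⁵h_f/L)·ln[ε/(3.7D) + √(3.17ν²L/(gD³h_f))]
√(gD⁵h_f/L) = √(9.81·0.436⁵·3.60/875) = 0.02522
ε/(3.7D) = 9.30×10^-7; √(3.17ν²L/(gD³h_f)) = 4.03×10^-5
Q = -0.965·0.02522·ln(4.126×10^-5) = 0.2457 m³/s
Check: V = 1.65 m/s, Re = 5.48×10^5, f = 0.01294, h_f = 3.58 m ≈ 3.60 m ✓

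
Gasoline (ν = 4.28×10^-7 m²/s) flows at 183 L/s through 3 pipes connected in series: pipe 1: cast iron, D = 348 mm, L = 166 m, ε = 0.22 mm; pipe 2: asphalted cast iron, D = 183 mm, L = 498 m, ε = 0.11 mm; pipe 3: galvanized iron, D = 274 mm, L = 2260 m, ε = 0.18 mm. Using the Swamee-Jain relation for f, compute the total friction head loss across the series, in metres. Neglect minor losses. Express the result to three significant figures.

H ≈ 193 m

Pipe 1: V = 1.924 m/s, Re = 1.56×10^6, ε/D = 6.32×10^-4, f = 0.01797, h_1 = f(L/D)V²/2g = 1.617 m
Pipe 2: V = 6.958 m/s, Re = 2.97×10^6, ε/D = 6.01×10^-4, f = 0.01762, h_2 = f(L/D)V²/2g = 118.3 m
Pipe 3: V = 3.104 m/s, Re = 1.99×10^6, ε/D = 6.57×10^-4, f = 0.01805, h_3 = f(L/D)V²/2g = 73.09 m
Series → Q common, losses add: H = Σh = 193.0 m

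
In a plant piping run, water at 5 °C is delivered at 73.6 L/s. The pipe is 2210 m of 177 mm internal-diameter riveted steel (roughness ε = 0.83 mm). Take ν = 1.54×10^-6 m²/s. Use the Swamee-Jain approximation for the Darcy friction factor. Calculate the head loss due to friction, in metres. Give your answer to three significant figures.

h_f ≈ 172 m

V = 4Q/(πD²) = 4·0.0736/(π·0.177²) = 2.991 m/s
Re = VD/ν = 2.991·0.177/1.54×10^-6 = 3.44×10^5 → turbulent
ε/D = 0.83/177 = 0.00469
Swamee-Jain: f = 0.03020
h_f = f(L/D)V²/(2g) = 0.03020·(2210/0.177)·2.991²/(2·9.81) = 172.0 m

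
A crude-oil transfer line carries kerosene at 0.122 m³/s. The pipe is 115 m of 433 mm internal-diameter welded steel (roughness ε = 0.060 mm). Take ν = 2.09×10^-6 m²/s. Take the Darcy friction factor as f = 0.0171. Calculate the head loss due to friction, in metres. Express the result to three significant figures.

V = 4Q/(πD²) = 4·0.122/(π·0.433²) = 0.8285 m/s
h_f = f(L/D)V²/(2g) = 0.01710·(115/0.433)·0.8285²/(2·9.81) = 0.1589 m

h_f ≈ 0.159 m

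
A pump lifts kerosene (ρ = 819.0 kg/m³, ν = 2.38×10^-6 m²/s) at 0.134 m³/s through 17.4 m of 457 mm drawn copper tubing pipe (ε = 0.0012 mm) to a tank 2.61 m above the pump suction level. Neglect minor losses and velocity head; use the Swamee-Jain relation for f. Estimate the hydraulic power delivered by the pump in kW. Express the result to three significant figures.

V = 4Q/(πD²) = 0.8169 m/s; Re = 1.57×10^5; ε/D = 2.63×10^-6; f = 0.01631
h_f = f(L/D)V²/2g = 0.02113 m
Total head H = z + h_f = 2.61 + 0.02113 = 2.631 m
P_hyd = ρgQH = 819.0·9.81·0.134·2.631 = 2.833 kW

P_hyd ≈ 2.83 kW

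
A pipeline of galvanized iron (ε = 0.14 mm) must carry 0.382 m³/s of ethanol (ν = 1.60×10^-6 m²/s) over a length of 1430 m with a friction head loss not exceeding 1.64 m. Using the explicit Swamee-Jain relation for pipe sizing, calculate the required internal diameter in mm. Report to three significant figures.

Swamee-Jain (Type III): D = 0.66·[ε^1.25·(LQ²/(gh_f))^4.75 + ν·Q^9.4·(L/(gh_f))^5.2]^0.04
LQ²/(gh_f) = 12.97; L/(gh_f) = 88.88
Term 1 = ε^1.25·(…)^4.75 = 2.95; Term 2 = ν·Q^9.4·(…)^5.2 = 2.57
D = 0.66·(2.95 + 2.57)^0.04 = 0.7066 m = 707 mm
Check: V = 0.974 m/s, Re = 4.30×10^5, f = 0.01570, h_f = 1.54 m ≈ 1.64 m ✓

D ≈ 707 mm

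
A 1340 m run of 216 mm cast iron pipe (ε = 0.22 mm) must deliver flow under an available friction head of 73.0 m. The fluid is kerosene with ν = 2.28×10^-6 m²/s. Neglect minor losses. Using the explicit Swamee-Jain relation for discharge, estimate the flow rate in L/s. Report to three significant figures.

Swamee-Jain (Type II): Q = -0.965·√(gD⁵h_f/L)·ln[ε/(3.7D) + √(3.17ν²L/(gD³h_f))]
√(gD⁵h_f/L) = √(9.81·0.216⁵·73.0/1340) = 0.01585
ε/(3.7D) = 2.75×10^-4; √(3.17ν²L/(gD³h_f)) = 5.53×10^-5
Q = -0.965·0.01585·ln(3.306×10^-4) = 0.1226 m³/s
Check: V = 3.35 m/s, Re = 3.17×10^5, f = 0.02077, h_f = 73.5 m ≈ 73.0 m ✓

Q ≈ 123 L/s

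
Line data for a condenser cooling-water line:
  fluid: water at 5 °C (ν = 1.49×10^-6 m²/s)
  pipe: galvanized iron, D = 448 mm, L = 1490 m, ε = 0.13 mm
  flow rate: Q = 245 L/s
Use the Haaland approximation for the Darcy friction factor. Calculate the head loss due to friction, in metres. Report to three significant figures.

V = 4Q/(πD²) = 4·0.245/(π·0.448²) = 1.554 m/s
Re = VD/ν = 1.554·0.448/1.49×10^-6 = 4.67×10^5 → turbulent
ε/D = 0.13/448 = 2.90×10^-4
Haaland: f = 0.01615
h_f = f(L/D)V²/(2g) = 0.01615·(1490/0.448)·1.554²/(2·9.81) = 6.613 m

h_f ≈ 6.61 m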